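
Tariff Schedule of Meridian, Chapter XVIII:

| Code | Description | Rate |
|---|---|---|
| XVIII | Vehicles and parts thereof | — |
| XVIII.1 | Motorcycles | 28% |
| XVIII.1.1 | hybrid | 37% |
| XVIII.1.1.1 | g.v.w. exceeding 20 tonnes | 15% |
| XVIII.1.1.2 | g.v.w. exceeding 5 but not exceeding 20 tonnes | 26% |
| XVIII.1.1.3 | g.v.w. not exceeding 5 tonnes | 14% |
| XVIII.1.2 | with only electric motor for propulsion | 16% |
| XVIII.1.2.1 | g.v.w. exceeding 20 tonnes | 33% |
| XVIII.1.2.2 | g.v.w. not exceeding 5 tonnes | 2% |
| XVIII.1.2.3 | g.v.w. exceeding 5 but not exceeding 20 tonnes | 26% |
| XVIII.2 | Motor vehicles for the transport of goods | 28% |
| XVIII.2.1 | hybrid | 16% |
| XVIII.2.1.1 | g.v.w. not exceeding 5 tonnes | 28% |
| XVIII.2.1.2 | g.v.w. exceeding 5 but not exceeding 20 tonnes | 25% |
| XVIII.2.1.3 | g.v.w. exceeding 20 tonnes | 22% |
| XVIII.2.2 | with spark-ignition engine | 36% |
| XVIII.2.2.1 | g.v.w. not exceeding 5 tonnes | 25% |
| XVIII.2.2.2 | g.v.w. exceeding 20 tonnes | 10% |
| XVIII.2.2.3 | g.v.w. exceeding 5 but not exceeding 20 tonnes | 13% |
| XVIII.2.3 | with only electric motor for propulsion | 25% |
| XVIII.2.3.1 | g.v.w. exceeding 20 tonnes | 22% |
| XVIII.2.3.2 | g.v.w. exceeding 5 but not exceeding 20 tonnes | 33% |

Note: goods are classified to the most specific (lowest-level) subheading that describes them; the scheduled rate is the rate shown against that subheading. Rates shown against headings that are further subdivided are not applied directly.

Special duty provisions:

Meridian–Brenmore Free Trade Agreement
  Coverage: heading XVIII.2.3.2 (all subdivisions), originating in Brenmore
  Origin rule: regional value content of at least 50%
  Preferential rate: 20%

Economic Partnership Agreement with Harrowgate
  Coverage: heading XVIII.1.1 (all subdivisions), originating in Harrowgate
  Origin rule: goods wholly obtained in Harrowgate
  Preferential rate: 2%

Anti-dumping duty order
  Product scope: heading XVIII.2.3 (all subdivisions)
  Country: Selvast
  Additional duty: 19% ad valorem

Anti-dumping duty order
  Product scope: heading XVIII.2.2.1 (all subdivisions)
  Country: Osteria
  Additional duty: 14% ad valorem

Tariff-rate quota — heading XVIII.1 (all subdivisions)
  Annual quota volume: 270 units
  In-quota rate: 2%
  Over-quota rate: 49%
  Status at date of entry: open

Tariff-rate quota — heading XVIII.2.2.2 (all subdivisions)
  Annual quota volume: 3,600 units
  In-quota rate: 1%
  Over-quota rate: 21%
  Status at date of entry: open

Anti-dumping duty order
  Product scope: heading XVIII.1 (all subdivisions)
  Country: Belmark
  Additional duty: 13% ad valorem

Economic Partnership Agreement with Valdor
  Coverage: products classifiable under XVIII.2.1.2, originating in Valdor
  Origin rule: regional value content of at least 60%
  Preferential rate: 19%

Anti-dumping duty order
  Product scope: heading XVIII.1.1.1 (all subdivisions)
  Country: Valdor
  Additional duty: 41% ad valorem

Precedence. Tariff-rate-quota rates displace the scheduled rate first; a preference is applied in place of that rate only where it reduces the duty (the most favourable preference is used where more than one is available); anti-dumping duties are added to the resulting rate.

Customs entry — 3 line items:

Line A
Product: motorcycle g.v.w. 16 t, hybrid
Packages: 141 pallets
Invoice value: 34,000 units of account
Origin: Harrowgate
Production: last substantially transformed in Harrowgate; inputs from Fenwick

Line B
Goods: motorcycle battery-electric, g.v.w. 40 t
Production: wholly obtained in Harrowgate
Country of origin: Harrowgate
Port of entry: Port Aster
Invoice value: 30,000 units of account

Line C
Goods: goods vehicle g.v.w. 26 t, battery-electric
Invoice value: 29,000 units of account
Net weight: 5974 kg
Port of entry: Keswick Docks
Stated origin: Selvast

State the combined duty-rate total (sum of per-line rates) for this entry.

45%

Line A: motorcycle → XVIII.1; hybrid → XVIII.1.1; g.v.w. 16 t → XVIII.1.1.2. Scheduled 26%. quota on XVIII.1 open → in-quota 2%; Harrowgate agreement on XVIII.1.1: not wholly obtained. → 2%.
Line B: motorcycle → XVIII.1; battery-electric → XVIII.1.2; g.v.w. 40 t → XVIII.1.2.1. Scheduled 33%. quota on XVIII.1 open → in-quota 2%; Harrowgate agreement on XVIII.1.1: XVIII.1.2.1 not covered. → 2%.
Line C: goods vehicle → XVIII.2; battery-electric → XVIII.2.3; g.v.w. 26 t → XVIII.2.3.1. Scheduled 22%. anti-dumping (Selvast, XVIII.2.3): +19%; total 22% + 19% = 41%. → 41%.
Sum: 2% + 2% + 41% = 45%.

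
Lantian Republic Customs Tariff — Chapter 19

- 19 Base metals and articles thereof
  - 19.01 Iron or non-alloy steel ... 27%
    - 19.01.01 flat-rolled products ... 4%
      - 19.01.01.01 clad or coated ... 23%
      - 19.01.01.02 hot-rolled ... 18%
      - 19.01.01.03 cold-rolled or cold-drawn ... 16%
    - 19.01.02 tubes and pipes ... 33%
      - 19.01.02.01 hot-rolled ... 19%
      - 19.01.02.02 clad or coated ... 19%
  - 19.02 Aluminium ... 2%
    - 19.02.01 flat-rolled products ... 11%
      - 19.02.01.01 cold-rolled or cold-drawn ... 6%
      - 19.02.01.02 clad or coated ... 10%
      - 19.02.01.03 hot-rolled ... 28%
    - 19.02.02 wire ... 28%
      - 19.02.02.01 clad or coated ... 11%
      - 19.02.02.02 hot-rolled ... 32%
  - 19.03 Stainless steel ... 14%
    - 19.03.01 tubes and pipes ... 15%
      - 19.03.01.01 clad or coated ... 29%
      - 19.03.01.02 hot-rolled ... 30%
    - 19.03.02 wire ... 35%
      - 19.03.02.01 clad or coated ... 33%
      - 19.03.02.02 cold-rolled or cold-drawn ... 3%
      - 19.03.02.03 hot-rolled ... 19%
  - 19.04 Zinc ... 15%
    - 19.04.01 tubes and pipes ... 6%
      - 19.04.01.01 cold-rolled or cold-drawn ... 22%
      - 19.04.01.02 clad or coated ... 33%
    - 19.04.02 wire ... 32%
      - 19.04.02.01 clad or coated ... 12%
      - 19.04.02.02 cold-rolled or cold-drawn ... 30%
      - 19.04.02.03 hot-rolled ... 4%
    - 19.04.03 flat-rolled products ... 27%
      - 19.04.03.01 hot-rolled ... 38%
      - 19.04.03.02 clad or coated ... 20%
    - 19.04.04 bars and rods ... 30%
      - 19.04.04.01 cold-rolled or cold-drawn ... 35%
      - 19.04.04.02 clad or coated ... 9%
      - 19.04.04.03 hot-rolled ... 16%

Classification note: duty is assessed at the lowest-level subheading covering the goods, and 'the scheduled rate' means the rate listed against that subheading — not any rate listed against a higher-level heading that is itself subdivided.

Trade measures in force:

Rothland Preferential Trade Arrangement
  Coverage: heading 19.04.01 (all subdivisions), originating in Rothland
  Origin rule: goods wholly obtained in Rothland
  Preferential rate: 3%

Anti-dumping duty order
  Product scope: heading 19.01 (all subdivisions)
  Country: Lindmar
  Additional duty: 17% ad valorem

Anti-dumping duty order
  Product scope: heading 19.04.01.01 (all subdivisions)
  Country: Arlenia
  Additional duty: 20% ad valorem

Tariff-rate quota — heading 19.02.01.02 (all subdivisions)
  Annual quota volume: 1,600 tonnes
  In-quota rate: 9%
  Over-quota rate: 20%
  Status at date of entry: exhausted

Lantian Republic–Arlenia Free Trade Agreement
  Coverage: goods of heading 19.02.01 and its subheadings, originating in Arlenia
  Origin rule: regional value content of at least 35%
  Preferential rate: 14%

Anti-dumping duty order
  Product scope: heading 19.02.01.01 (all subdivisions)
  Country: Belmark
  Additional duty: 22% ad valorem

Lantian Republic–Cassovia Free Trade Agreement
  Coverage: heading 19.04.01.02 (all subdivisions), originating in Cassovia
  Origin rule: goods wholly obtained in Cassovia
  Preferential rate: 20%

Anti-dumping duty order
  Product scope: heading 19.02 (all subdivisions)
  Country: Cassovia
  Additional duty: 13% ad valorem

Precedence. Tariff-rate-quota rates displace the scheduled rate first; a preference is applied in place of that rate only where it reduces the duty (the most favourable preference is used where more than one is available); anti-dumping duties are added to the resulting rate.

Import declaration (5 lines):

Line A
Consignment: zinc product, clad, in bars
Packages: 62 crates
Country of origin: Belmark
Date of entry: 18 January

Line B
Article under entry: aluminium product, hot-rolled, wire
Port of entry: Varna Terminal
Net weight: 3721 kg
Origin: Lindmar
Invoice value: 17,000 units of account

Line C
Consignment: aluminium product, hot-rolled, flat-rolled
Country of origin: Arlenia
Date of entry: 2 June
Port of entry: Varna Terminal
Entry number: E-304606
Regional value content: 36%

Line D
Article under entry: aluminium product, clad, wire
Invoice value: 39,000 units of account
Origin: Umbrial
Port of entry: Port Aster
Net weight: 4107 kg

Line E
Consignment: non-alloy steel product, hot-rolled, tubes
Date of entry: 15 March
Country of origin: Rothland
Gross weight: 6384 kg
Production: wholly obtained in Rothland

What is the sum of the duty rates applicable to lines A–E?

85%

Line A: zinc → 19.04; in bars → 19.04.04; clad → 19.04.04.02. Scheduled 9%. No special measure applies. → 9%.
Line B: aluminium → 19.02; wire → 19.02.02; hot-rolled → 19.02.02.02. Scheduled 32%. No special measure applies. → 32%.
Line C: aluminium → 19.02; flat-rolled → 19.02.01; hot-rolled → 19.02.01.03. Scheduled 28%. Arlenia agreement on 19.02.01: RVC ≥ 35% → 14% available; preferential 14%. → 14%.
Line D: aluminium → 19.02; wire → 19.02.02; clad → 19.02.02.01. Scheduled 11%. No special measure applies. → 11%.
Line E: non-alloy steel → 19.01; tubes → 19.01.02; hot-rolled → 19.01.02.01. Scheduled 19%. Rothland agreement on 19.04.01: 19.01.02.01 not covered. → 19%.
Sum: 9% + 32% + 14% + 11% + 19% = 85%.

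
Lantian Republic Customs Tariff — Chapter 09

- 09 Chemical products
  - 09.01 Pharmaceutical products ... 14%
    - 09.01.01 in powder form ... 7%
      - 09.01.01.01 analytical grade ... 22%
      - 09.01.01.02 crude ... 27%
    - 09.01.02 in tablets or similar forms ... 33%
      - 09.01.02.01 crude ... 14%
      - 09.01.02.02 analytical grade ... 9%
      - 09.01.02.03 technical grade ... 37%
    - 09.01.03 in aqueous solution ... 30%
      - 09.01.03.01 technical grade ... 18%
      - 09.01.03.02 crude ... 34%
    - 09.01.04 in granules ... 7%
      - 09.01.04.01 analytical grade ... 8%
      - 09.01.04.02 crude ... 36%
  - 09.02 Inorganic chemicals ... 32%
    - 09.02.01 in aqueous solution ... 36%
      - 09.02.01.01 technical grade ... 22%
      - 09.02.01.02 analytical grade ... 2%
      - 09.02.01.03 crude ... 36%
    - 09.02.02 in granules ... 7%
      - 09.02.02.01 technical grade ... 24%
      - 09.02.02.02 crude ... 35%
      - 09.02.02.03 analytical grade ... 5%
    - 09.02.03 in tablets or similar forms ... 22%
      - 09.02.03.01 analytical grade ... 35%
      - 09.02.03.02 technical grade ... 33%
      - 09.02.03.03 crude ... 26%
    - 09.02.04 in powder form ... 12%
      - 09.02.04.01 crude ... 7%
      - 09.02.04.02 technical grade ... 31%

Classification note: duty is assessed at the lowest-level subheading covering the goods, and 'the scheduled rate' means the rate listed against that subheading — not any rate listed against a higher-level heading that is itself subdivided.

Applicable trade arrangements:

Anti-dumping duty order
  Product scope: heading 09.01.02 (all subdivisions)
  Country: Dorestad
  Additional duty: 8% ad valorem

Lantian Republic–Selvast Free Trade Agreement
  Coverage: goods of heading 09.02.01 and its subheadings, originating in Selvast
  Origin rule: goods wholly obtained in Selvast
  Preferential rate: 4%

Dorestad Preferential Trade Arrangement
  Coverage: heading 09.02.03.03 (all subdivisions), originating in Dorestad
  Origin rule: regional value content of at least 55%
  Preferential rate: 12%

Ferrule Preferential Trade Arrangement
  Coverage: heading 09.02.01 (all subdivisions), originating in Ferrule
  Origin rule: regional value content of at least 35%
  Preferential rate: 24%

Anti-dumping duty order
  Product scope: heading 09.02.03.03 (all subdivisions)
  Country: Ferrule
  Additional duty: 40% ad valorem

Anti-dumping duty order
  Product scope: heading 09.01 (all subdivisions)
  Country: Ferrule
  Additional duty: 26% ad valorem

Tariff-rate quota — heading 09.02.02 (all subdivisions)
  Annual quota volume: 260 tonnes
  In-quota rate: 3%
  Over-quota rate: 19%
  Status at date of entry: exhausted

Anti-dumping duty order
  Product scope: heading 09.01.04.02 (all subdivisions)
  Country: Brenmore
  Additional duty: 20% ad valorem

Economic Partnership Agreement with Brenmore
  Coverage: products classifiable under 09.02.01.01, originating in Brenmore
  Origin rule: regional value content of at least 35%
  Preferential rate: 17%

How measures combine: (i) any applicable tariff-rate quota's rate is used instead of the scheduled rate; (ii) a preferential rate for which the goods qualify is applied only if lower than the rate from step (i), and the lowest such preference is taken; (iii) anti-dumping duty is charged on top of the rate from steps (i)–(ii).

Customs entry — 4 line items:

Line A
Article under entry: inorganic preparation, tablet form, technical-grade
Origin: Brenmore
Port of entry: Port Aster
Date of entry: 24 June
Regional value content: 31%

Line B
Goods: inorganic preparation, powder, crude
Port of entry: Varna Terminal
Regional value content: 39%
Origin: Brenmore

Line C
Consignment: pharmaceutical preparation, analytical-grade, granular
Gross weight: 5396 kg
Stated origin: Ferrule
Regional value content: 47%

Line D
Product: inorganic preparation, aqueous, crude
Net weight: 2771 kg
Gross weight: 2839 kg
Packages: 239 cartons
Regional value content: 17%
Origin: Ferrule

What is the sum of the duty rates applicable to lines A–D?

Line A: inorganic → 09.02; tablet form → 09.02.03; technical-grade → 09.02.03.02. Scheduled 33%. Brenmore agreement on 09.02.01.01: 09.02.03.02 not covered. → 33%.
Line B: inorganic → 09.02; powder → 09.02.04; crude → 09.02.04.01. Scheduled 7%. Brenmore agreement on 09.02.01.01: 09.02.04.01 not covered. → 7%.
Line C: pharmaceutical → 09.01; granular → 09.01.04; analytical-grade → 09.01.04.01. Scheduled 8%. Ferrule agreement on 09.02.01: 09.01.04.01 not covered; anti-dumping (Ferrule, 09.01): +26%; total 8% + 26% = 34%. → 34%.
Line D: inorganic → 09.02; aqueous → 09.02.01; crude → 09.02.01.03. Scheduled 36%. Ferrule agreement on 09.02.01: RVC < 35%. → 36%.
Sum: 33% + 7% + 34% + 36% = 110%.

110%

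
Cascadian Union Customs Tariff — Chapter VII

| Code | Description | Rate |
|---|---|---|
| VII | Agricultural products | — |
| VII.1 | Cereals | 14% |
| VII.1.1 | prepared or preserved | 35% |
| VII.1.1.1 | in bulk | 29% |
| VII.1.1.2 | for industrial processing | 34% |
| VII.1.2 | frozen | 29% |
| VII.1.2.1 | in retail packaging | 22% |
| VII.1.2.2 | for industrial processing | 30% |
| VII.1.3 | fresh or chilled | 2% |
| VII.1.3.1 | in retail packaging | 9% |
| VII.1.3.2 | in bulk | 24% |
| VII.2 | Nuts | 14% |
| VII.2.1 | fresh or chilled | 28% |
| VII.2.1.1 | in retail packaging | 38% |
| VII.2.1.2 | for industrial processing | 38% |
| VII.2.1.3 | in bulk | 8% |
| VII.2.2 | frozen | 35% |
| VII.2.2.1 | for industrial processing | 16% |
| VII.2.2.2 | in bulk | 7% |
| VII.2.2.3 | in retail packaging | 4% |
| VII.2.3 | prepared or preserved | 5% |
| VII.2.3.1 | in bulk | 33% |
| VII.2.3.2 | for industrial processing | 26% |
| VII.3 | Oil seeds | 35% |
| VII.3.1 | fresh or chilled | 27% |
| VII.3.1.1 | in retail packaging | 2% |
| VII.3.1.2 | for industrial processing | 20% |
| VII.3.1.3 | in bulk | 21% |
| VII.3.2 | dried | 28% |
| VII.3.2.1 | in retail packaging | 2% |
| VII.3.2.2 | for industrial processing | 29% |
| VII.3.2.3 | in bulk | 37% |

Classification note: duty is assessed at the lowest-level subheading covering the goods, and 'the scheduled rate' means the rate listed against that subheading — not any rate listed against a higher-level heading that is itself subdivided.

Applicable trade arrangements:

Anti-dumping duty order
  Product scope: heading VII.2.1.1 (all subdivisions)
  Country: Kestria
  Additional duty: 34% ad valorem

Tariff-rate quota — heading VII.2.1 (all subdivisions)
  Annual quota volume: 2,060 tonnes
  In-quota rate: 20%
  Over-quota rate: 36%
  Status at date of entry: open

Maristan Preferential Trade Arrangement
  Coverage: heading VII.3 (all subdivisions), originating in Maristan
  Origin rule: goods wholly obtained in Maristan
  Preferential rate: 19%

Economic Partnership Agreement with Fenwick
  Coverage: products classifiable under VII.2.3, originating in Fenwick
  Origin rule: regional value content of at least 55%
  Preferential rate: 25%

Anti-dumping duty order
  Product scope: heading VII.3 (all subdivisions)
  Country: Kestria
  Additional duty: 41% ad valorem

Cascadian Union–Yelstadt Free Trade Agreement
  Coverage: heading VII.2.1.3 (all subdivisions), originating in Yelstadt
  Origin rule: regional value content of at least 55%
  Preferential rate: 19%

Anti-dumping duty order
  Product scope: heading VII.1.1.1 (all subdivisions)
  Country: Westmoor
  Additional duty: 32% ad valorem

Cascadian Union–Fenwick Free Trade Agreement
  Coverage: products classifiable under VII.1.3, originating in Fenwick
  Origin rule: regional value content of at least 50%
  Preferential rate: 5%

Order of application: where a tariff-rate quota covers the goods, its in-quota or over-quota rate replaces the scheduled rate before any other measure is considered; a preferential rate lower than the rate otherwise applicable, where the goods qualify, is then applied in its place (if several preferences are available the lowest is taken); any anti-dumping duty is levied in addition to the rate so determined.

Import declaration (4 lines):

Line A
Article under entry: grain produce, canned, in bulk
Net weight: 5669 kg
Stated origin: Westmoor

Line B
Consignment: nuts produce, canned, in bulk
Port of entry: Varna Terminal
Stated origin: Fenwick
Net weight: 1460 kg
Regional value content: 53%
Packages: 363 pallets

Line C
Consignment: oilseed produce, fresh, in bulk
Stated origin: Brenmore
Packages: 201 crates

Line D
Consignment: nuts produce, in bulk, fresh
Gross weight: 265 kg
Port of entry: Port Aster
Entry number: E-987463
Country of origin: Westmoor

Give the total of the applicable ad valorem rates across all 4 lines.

Line A: grain → VII.1; canned → VII.1.1; in bulk → VII.1.1.1. Scheduled 29%. anti-dumping (Westmoor, VII.1.1.1): +32%; total 29% + 32% = 61%. → 61%.
Line B: nuts → VII.2; canned → VII.2.3; in bulk → VII.2.3.1. Scheduled 33%. Fenwick agreement on VII.2.3: RVC < 55%; Fenwick agreement on VII.1.3: VII.2.3.1 not covered. → 33%.
Line C: oilseed → VII.3; fresh → VII.3.1; in bulk → VII.3.1.3. Scheduled 21%. No special measure applies. → 21%.
Line D: nuts → VII.2; fresh → VII.2.1; in bulk → VII.2.1.3. Scheduled 8%. quota on VII.2.1 open → in-quota 20%. → 20%.
Sum: 61% + 33% + 21% + 20% = 135%.

135%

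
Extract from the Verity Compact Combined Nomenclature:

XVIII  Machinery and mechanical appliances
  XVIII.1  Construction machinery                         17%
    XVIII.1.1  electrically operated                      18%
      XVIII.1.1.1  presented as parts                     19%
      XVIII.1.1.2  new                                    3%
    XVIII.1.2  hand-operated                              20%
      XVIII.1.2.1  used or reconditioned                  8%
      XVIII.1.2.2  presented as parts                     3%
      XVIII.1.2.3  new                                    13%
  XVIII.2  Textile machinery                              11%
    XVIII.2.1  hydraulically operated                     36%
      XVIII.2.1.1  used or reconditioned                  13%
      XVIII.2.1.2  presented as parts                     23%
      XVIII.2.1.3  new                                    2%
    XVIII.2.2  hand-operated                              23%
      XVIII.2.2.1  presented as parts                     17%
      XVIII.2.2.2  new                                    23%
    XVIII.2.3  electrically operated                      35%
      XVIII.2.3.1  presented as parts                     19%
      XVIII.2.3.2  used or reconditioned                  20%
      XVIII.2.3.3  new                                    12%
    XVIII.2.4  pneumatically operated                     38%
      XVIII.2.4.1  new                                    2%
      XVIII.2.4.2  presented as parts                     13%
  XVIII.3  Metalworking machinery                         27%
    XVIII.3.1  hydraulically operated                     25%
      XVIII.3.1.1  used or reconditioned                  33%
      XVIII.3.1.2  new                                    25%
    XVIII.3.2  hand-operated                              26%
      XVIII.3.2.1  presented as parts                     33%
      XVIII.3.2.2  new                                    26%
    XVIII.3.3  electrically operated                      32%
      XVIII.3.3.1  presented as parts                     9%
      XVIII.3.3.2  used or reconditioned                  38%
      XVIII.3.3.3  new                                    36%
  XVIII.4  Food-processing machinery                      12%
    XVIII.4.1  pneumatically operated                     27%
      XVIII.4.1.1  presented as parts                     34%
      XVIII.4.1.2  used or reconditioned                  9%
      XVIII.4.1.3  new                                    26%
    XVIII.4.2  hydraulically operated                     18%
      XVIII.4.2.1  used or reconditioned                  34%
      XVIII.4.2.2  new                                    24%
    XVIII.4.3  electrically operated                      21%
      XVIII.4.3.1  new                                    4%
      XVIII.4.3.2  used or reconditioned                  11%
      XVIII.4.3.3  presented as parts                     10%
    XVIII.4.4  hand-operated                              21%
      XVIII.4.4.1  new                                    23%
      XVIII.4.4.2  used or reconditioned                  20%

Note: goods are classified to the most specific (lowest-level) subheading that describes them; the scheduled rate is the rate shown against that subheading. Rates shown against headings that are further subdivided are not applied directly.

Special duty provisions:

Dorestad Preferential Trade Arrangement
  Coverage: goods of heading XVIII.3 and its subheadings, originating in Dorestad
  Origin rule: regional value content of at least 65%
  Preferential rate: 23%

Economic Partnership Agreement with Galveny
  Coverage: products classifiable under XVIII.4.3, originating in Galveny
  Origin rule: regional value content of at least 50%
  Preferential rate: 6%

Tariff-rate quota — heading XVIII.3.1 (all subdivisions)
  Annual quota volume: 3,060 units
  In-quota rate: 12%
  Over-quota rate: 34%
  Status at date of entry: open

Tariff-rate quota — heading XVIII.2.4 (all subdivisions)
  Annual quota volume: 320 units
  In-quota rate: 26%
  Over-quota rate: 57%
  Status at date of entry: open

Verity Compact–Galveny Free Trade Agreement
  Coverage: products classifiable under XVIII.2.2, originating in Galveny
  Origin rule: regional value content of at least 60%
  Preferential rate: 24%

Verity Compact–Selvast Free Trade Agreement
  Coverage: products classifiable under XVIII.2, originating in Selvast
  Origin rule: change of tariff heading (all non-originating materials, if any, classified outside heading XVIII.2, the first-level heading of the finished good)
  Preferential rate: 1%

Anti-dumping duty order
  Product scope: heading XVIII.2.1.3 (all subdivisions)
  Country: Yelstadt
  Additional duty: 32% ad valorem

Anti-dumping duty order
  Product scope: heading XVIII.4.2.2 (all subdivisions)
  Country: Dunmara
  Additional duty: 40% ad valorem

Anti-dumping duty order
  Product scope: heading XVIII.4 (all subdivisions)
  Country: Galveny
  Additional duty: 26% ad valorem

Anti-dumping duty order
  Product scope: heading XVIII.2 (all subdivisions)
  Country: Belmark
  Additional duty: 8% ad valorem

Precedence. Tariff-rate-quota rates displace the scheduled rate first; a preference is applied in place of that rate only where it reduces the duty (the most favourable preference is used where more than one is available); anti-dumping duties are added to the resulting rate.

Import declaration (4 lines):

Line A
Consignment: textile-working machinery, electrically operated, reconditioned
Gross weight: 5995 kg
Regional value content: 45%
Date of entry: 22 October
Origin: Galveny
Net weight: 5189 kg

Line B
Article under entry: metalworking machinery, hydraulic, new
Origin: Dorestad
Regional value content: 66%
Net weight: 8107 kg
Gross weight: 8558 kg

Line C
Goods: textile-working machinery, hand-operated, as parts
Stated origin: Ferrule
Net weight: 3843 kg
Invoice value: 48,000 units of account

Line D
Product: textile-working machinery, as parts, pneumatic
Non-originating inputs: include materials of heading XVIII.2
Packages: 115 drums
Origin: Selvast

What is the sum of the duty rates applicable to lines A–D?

Line A: textile-working → XVIII.2; electrically operated → XVIII.2.3; reconditioned → XVIII.2.3.2. Scheduled 20%. Galveny agreement on XVIII.4.3: XVIII.2.3.2 not covered; Galveny agreement on XVIII.2.2: XVIII.2.3.2 not covered. → 20%.
Line B: metalworking → XVIII.3; hydraulic → XVIII.3.1; new → XVIII.3.1.2. Scheduled 25%. quota on XVIII.3.1 open → in-quota 12%; Dorestad agreement on XVIII.3: RVC ≥ 65% → 23% available; preference 23% not lower than 12% → no reduction. → 12%.
Line C: textile-working → XVIII.2; hand-operated → XVIII.2.2; as parts → XVIII.2.2.1. Scheduled 17%. No special measure applies. → 17%.
Line D: textile-working → XVIII.2; pneumatic → XVIII.2.4; as parts → XVIII.2.4.2. Scheduled 13%. quota on XVIII.2.4 open → in-quota 26%; Selvast agreement on XVIII.2: CTH not met. → 26%.
Sum: 20% + 12% + 17% + 26% = 75%.

75%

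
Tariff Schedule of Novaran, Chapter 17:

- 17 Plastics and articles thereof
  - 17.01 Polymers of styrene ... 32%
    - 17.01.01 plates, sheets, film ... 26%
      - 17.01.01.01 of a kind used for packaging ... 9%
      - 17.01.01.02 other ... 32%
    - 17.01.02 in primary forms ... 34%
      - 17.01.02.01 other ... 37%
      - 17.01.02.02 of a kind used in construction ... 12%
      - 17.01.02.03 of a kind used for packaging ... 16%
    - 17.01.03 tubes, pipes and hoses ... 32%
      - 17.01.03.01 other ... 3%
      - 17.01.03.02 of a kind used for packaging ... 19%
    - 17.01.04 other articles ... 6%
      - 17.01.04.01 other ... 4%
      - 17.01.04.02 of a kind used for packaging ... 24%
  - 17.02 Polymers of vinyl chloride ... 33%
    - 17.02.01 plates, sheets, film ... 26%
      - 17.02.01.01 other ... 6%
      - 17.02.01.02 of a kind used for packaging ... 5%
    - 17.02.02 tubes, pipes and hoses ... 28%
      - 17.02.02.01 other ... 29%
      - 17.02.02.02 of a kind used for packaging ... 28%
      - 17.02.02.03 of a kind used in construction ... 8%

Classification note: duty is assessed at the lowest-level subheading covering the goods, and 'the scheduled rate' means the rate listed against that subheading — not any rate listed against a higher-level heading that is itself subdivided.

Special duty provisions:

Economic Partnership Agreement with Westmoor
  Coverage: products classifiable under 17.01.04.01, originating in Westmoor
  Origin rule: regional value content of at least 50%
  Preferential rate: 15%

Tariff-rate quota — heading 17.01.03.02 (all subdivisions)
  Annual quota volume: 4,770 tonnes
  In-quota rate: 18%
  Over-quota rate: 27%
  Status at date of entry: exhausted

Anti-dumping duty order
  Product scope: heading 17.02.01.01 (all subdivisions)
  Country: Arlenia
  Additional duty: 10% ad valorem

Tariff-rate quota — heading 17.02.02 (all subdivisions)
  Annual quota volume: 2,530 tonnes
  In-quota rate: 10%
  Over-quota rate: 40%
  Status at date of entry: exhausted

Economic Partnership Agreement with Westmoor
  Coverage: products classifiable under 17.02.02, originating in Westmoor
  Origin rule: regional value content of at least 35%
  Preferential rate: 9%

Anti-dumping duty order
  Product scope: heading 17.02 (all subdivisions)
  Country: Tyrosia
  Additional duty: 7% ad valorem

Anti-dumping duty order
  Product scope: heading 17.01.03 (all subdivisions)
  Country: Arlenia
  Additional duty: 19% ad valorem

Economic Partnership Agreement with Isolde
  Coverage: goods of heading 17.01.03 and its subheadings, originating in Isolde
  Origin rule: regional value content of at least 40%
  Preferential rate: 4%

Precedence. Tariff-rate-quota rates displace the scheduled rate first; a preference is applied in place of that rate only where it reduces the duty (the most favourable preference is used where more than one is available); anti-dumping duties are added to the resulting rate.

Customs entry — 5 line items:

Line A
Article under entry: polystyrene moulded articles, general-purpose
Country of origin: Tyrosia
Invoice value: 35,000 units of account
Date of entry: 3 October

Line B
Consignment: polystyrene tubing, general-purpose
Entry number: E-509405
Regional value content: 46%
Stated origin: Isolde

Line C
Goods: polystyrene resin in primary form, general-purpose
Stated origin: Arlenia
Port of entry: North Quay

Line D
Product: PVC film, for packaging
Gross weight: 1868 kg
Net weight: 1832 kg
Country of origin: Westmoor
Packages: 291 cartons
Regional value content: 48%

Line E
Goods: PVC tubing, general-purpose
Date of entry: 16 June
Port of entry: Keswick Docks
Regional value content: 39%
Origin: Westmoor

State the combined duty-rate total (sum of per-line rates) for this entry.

Line A: polystyrene → 17.01; moulded articles → 17.01.04; general-purpose → 17.01.04.01. Scheduled 4%. No special measure applies. → 4%.
Line B: polystyrene → 17.01; tubing → 17.01.03; general-purpose → 17.01.03.01. Scheduled 3%. Isolde agreement on 17.01.03: RVC ≥ 40% → 4% available; preference 4% not lower than 3% → no reduction. → 3%.
Line C: polystyrene → 17.01; resin in primary form → 17.01.02; general-purpose → 17.01.02.01. Scheduled 37%. No special measure applies. → 37%.
Line D: PVC → 17.02; film → 17.02.01; for packaging → 17.02.01.02. Scheduled 5%. Westmoor agreement on 17.01.04.01: 17.02.01.02 not covered; Westmoor agreement on 17.02.02: 17.02.01.02 not covered. → 5%.
Line E: PVC → 17.02; tubing → 17.02.02; general-purpose → 17.02.02.01. Scheduled 29%. quota on 17.02.02 exhausted → over-quota 40%; Westmoor agreement on 17.01.04.01: 17.02.02.01 not covered; Westmoor agreement on 17.02.02: RVC ≥ 35% → 9% available; preferential 9%. → 9%.
Sum: 4% + 3% + 37% + 5% + 9% = 58%.

58%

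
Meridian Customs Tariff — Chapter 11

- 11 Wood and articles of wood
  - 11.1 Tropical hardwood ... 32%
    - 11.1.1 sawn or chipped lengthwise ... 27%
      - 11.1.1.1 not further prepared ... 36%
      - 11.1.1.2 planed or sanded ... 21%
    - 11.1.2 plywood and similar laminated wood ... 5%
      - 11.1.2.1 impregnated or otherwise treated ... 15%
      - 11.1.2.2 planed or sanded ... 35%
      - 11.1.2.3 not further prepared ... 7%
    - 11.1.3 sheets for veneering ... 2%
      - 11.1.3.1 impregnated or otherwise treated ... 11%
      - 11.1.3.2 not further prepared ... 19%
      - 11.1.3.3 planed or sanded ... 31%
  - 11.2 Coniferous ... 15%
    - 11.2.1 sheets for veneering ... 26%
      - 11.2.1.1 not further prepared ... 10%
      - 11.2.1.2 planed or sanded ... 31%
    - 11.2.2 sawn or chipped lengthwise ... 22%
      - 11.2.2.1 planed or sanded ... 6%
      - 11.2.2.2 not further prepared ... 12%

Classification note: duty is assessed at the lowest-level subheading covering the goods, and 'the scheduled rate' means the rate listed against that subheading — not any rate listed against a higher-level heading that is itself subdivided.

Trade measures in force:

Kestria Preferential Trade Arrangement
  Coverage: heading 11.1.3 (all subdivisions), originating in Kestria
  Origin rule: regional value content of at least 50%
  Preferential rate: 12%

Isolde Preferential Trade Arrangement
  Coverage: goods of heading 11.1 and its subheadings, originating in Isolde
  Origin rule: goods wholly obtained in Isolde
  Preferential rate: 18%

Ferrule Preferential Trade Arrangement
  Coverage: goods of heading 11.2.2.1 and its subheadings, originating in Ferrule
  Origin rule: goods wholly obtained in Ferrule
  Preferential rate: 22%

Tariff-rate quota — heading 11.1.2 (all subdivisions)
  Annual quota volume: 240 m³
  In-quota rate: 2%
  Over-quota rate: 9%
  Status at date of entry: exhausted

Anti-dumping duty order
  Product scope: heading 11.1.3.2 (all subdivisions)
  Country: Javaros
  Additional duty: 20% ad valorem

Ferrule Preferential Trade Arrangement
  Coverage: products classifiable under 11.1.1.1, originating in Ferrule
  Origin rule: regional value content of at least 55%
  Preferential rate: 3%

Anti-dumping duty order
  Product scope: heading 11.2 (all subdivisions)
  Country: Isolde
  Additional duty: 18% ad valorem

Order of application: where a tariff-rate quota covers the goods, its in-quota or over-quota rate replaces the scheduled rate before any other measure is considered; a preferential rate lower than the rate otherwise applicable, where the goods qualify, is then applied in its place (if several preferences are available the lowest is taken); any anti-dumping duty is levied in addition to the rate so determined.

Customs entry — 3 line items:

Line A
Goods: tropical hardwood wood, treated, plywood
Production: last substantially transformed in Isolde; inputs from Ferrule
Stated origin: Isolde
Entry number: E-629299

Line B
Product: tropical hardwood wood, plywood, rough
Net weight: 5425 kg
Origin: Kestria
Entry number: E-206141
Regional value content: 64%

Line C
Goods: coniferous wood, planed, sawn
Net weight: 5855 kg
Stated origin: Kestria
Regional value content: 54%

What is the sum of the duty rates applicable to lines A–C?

Line A: tropical hardwood → 11.1; plywood → 11.1.2; treated → 11.1.2.1. Scheduled 15%. quota on 11.1.2 exhausted → over-quota 9%; Isolde agreement on 11.1: not wholly obtained. → 9%.
Line B: tropical hardwood → 11.1; plywood → 11.1.2; rough → 11.1.2.3. Scheduled 7%. quota on 11.1.2 exhausted → over-quota 9%; Kestria agreement on 11.1.3: 11.1.2.3 not covered. → 9%.
Line C: coniferous → 11.2; sawn → 11.2.2; planed → 11.2.2.1. Scheduled 6%. Kestria agreement on 11.1.3: 11.2.2.1 not covered. → 6%.
Sum: 9% + 9% + 6% = 24%.

24%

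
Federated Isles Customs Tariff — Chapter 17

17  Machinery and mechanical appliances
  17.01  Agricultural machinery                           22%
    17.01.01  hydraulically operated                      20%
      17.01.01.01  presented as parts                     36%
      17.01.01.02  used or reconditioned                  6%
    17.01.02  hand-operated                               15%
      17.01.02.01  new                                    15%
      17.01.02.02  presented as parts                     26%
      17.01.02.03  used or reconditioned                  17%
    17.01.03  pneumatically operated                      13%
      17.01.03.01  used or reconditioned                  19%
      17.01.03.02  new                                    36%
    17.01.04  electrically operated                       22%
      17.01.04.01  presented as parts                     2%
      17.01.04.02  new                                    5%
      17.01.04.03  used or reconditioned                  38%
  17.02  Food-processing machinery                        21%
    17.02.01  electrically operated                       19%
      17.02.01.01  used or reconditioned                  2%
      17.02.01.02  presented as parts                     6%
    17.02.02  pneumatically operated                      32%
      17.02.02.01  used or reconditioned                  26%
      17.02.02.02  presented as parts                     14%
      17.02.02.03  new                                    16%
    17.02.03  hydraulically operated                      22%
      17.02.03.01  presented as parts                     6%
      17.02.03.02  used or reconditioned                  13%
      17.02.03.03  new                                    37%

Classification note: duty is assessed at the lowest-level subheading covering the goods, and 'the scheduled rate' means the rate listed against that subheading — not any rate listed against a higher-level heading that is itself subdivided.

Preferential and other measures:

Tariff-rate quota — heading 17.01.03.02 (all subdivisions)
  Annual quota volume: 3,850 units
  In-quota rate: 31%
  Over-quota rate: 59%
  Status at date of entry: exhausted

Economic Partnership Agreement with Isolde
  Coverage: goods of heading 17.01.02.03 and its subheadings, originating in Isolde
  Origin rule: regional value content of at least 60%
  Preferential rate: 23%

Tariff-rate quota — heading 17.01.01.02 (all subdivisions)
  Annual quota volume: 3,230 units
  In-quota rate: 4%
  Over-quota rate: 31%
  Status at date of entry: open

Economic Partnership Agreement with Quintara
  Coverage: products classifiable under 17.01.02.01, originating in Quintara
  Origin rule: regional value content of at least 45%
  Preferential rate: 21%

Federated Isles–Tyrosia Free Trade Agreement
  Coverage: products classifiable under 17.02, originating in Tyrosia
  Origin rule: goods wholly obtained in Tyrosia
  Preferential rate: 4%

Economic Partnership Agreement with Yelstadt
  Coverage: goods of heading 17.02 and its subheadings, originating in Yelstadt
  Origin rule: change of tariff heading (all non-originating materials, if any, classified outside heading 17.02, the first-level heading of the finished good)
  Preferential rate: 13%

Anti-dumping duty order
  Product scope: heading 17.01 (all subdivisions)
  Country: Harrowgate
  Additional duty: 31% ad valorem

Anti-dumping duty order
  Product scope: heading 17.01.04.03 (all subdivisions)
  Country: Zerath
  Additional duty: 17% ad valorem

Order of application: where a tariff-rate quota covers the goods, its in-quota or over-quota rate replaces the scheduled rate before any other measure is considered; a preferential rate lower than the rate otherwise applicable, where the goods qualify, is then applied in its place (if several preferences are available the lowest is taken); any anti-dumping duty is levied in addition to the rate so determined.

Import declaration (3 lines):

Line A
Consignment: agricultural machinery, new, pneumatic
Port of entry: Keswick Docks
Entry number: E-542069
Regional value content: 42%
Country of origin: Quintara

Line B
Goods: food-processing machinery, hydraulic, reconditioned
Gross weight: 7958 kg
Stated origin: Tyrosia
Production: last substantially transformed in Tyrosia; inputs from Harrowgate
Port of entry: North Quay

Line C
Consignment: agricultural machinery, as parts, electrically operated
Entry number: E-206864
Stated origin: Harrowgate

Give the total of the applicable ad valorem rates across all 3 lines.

Line A: agricultural → 17.01; pneumatic → 17.01.03; new → 17.01.03.02. Scheduled 36%. quota on 17.01.03.02 exhausted → over-quota 59%; Quintara agreement on 17.01.02.01: 17.01.03.02 not covered. → 59%.
Line B: food-processing → 17.02; hydraulic → 17.02.03; reconditioned → 17.02.03.02. Scheduled 13%. Tyrosia agreement on 17.02: not wholly obtained. → 13%.
Line C: agricultural → 17.01; electrically operated → 17.01.04; as parts → 17.01.04.01. Scheduled 2%. anti-dumping (Harrowgate, 17.01): +31%; total 2% + 31% = 33%. → 33%.
Sum: 59% + 13% + 33% = 105%.

105%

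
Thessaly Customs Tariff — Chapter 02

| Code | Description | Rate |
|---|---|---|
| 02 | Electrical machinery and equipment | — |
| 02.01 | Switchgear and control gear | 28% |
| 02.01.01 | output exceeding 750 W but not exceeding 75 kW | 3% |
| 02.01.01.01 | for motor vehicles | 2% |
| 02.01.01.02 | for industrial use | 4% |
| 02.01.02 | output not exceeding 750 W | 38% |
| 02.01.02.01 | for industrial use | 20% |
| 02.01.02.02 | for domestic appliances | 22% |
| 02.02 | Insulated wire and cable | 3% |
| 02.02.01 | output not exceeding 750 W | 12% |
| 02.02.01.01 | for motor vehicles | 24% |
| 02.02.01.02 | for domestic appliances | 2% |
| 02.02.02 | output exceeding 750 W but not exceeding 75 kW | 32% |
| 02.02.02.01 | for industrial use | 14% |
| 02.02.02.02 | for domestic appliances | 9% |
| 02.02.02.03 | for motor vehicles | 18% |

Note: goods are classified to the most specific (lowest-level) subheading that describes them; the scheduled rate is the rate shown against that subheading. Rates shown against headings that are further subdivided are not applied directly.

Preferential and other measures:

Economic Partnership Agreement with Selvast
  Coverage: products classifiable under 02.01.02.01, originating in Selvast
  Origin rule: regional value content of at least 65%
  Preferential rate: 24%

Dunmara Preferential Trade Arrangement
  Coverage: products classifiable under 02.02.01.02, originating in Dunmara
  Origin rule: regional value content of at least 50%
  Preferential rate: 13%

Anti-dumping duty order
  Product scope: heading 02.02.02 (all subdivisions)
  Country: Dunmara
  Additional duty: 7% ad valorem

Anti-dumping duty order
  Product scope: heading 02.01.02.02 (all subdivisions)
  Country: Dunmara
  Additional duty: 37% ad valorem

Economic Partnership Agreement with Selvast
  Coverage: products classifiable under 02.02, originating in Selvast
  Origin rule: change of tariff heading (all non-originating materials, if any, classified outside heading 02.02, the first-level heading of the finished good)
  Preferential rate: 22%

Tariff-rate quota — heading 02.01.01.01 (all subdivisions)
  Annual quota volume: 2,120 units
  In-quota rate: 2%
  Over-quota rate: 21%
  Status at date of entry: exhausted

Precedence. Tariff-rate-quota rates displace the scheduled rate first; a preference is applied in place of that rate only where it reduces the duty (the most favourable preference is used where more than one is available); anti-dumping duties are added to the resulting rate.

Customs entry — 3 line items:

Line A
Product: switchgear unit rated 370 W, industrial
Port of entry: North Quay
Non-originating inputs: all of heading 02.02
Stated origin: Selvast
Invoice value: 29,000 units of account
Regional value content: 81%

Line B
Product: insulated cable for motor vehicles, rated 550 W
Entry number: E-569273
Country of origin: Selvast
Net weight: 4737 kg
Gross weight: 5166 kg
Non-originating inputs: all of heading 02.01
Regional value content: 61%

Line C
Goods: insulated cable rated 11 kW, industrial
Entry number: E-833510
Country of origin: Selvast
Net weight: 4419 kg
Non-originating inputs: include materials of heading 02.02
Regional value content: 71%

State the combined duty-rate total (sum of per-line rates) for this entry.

56%

Line A: switchgear unit → 02.01; rated 370 W → 02.01.02; industrial → 02.01.02.01. Scheduled 20%. Selvast agreement on 02.01.02.01: RVC ≥ 65% → 24% available; Selvast agreement on 02.02: 02.01.02.01 not covered; preference 24% not lower than 20% → no reduction. → 20%.
Line B: insulated cable → 02.02; rated 550 W → 02.02.01; for motor vehicles → 02.02.01.01. Scheduled 24%. Selvast agreement on 02.01.02.01: 02.02.01.01 not covered; Selvast agreement on 02.02: CTH met → 22% available; preferential 22%. → 22%.
Line C: insulated cable → 02.02; rated 11 kW → 02.02.02; industrial → 02.02.02.01. Scheduled 14%. Selvast agreement on 02.01.02.01: 02.02.02.01 not covered; Selvast agreement on 02.02: CTH not met. → 14%.
Sum: 20% + 22% + 14% = 56%.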